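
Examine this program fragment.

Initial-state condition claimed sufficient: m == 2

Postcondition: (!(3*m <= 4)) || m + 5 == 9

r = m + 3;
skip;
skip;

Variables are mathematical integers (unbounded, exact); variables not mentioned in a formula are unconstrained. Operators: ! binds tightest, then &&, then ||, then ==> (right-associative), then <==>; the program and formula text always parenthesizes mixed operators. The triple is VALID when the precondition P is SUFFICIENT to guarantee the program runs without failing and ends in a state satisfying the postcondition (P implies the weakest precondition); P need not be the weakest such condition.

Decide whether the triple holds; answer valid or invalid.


Working backward. After the program, the postcondition (!(3*m <= 4)) || m + 5 == 9 must hold; in canonical form it is (!(3*m <= 4)) || m == 4.
Before skip: (!(3*m <= 4)) || m == 4
Before skip: (!(3*m <= 4)) || m == 4
Before r := m + 3: (!(3*m <= 4)) || m == 4
The weakest precondition is (!(3*m <= 4)) || m == 4.
Check whether m == 2 implies it.
Every state satisfying the precondition satisfies the weakest precondition: the implication holds.
Answer: valid


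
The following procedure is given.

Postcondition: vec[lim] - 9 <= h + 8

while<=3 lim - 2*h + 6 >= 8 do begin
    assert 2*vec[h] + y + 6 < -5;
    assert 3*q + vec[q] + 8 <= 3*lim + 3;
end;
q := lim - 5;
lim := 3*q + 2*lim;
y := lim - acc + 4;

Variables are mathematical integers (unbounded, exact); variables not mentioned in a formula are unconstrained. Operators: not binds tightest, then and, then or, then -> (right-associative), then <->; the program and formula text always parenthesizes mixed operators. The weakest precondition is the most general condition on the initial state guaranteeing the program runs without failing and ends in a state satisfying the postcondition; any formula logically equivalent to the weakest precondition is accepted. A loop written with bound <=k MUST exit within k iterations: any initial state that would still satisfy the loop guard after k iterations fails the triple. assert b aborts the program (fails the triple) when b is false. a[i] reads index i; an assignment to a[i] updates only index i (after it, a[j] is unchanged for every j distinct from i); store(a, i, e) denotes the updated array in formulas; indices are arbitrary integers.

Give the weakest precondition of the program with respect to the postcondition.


Working backward. After the program, the postcondition vec[lim] - 9 <= h + 8 must hold; in canonical form it is vec[lim] <= h + 17.
Before y := lim - acc + 4: vec[lim] <= h + 17
Before lim := 3*q + 2*lim: vec[2*lim + 3*q] <= h + 17
Before q := lim - 5: vec[5*lim - 15] <= h + 17
Before the loop (bound <=3), unroll the exhaustion recursion (WP_0 = exit-now case; WP_j = one more guarded iteration, up to j = 3):
  WP_0: (not (lim >= 2*h + 2)) and vec[5*lim - 15] <= h + 17
  WP_1: (lim >= 2*h + 2 -> (2*vec[h] + y < -11 and vec[q] + 3*q <= 3*lim - 5 and (not (lim >= 2*h + 2)) and vec[5*lim - 15] <= h + 17)) and ((not (lim >= 2*h + 2)) -> vec[5*lim - 15] <= h + 17)
  WP_2: (lim >= 2*h + 2 -> (2*vec[h] + y < -11 and vec[q] + 3*q <= 3*lim - 5 and (lim >= 2*h + 2 -> (2*vec[h] + y < -11 and vec[q] + 3*q <= 3*lim - 5 and (not (lim >= 2*h + 2)) and vec[5*lim - 15] <= h + 17)) and ((not (lim >= 2*h + 2)) -> vec[5*lim - 15] <= h + 17))) and ((not (lim >= 2*h + 2)) -> vec[5*lim - 15] <= h + 17)
  WP_3: (lim >= 2*h + 2 -> (2*vec[h] + y < -11 and vec[q] + 3*q <= 3*lim - 5 and (lim >= 2*h + 2 -> (2*vec[h] + y < -11 and vec[q] + 3*q <= 3*lim - 5 and (lim >= 2*h + 2 -> (2*vec[h] + y < -11 and vec[q] + 3*q <= 3*lim - 5 and (not (lim >= 2*h + 2)) and vec[5*lim - 15] <= h + 17)) and ((not (lim >= 2*h + 2)) -> vec[5*lim - 15] <= h + 17))) and ((not (lim >= 2*h + 2)) -> vec[5*lim - 15] <= h + 17))) and ((not (lim >= 2*h + 2)) -> vec[5*lim - 15] <= h + 17)
So before the loop: (lim >= 2*h + 2 -> (2*vec[h] + y < -11 and vec[q] + 3*q <= 3*lim - 5 and (lim >= 2*h + 2 -> (2*vec[h] + y < -11 and vec[q] + 3*q <= 3*lim - 5 and (lim >= 2*h + 2 -> (2*vec[h] + y < -11 and vec[q] + 3*q <= 3*lim - 5 and (not (lim >= 2*h + 2)) and vec[5*lim - 15] <= h + 17)) and ((not (lim >= 2*h + 2)) -> vec[5*lim - 15] <= h + 17))) and ((not (lim >= 2*h + 2)) -> vec[5*lim - 15] <= h + 17))) and ((not (lim >= 2*h + 2)) -> vec[5*lim - 15] <= h + 17)
Answer: WP = (lim >= 2*h + 2 -> (2*vec[h] + y < -11 and vec[q] + 3*q <= 3*lim - 5 and (lim >= 2*h + 2 -> (2*vec[h] + y < -11 and vec[q] + 3*q <= 3*lim - 5 and (lim >= 2*h + 2 -> (2*vec[h] + y < -11 and vec[q] + 3*q <= 3*lim - 5 and (not (lim >= 2*h + 2)) and vec[5*lim - 15] <= h + 17)) and ((not (lim >= 2*h + 2)) -> vec[5*lim - 15] <= h + 17))) and ((not (lim >= 2*h + 2)) -> vec[5*lim - 15] <= h + 17))) and ((not (lim >= 2*h + 2)) -> vec[5*lim - 15] <= h + 17)


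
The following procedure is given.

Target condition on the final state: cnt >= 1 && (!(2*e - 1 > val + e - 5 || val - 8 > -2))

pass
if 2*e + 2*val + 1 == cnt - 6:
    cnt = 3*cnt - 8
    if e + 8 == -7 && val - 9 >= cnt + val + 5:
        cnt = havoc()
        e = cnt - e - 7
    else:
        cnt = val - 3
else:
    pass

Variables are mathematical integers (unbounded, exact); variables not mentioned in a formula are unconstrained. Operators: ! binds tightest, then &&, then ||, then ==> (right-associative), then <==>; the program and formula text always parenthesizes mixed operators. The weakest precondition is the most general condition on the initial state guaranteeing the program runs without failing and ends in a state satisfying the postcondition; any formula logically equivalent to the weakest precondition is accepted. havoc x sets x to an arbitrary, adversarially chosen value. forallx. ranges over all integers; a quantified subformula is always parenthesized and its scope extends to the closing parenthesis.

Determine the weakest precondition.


Working backward. After the program, the postcondition cnt >= 1 && (!(2*e - 1 > val + e - 5 || val - 8 > -2)) must hold; in canonical form it is cnt >= 1 && (!(e > val - 4 || val > 6)).
Then branch requires ((e == -15 && 3*cnt <= -6) ==> (forall cnt_1. (cnt_1 >= 1 && (!(cnt_1 > e + val + 3 || val > 6))))) && ((!(e == -15 && 3*cnt <= -6)) ==> (val >= 4 && (!(e > val - 4 || val > 6)))); else branch requires cnt >= 1 && (!(e > val - 4 || val > 6)).
Before the if: (2*e + 2*val == cnt - 7 ==> (((e == -15 && 3*cnt <= -6) ==> (forall cnt_1. (cnt_1 >= 1 && (!(cnt_1 > e + val + 3 || val > 6))))) && ((!(e == -15 && 3*cnt <= -6)) ==> (val >= 4 && (!(e > val - 4 || val > 6)))))) && ((!(2*e + 2*val == cnt - 7)) ==> (cnt >= 1 && (!(e > val - 4 || val > 6))))
Before skip: (2*e + 2*val == cnt - 7 ==> (((e == -15 && 3*cnt <= -6) ==> (forall cnt_1. (cnt_1 >= 1 && (!(cnt_1 > e + val + 3 || val > 6))))) && ((!(e == -15 && 3*cnt <= -6)) ==> (val >= 4 && (!(e > val - 4 || val > 6)))))) && ((!(2*e + 2*val == cnt - 7)) ==> (cnt >= 1 && (!(e > val - 4 || val > 6))))
Answer: WP = (2*e + 2*val == cnt - 7 ==> (((e == -15 && 3*cnt <= -6) ==> (forall cnt_1. (cnt_1 >= 1 && (!(cnt_1 > e + val + 3 || val > 6))))) && ((!(e == -15 && 3*cnt <= -6)) ==> (val >= 4 && (!(e > val - 4 || val > 6)))))) && ((!(2*e + 2*val == cnt - 7)) ==> (cnt >= 1 && (!(e > val - 4 || val > 6))))


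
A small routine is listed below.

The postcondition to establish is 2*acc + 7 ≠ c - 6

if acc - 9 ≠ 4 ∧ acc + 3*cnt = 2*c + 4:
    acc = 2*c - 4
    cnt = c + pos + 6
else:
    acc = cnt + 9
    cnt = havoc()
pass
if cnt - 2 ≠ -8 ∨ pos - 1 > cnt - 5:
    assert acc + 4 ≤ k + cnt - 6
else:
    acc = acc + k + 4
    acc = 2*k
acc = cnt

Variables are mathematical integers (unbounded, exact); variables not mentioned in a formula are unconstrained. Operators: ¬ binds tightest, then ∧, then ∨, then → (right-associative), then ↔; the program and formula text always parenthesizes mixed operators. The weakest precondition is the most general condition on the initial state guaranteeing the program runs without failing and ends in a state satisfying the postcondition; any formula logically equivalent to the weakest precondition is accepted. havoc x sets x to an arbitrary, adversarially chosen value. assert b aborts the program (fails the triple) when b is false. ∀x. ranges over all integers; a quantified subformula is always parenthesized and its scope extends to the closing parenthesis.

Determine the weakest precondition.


Working backward. After the program, the postcondition 2*acc + 7 ≠ c - 6 must hold; in canonical form it is 2*acc ≠ c - 13.
Before acc := cnt: 2*cnt ≠ c - 13
Then branch requires acc ≤ cnt + k - 10 ∧ 2*cnt ≠ c - 13; else branch requires 2*cnt ≠ c - 13.
Before the if: ((cnt ≠ -6 ∨ pos > cnt - 4) → (acc ≤ cnt + k - 10 ∧ 2*cnt ≠ c - 13)) ∧ ((¬(cnt ≠ -6 ∨ pos > cnt - 4)) → 2*cnt ≠ c - 13)
Before skip: ((cnt ≠ -6 ∨ pos > cnt - 4) → (acc ≤ cnt + k - 10 ∧ 2*cnt ≠ c - 13)) ∧ ((¬(cnt ≠ -6 ∨ pos > cnt - 4)) → 2*cnt ≠ c - 13)
Then branch requires ((c + pos ≠ -12 ∨ c < -2) → (c ≤ k + pos ∧ c + 2*pos ≠ -25)) ∧ ((¬(c + pos ≠ -12 ∨ c < -2)) → c + 2*pos ≠ -25); else branch requires ∀cnt_1. (((cnt_1 ≠ -6 ∨ pos > cnt_1 - 4) → (cnt ≤ cnt_1 + k - 19 ∧ 2*cnt_1 ≠ c - 13)) ∧ ((¬(cnt_1 ≠ -6 ∨ pos > cnt_1 - 4)) → 2*cnt_1 ≠ c - 13)).
Before the if: ((acc ≠ 13 ∧ acc + 3*cnt = 2*c + 4) → (((c + pos ≠ -12 ∨ c < -2) → (c ≤ k + pos ∧ c + 2*pos ≠ -25)) ∧ ((¬(c + pos ≠ -12 ∨ c < -2)) → c + 2*pos ≠ -25))) ∧ ((¬(acc ≠ 13 ∧ acc + 3*cnt = 2*c + 4)) → (∀cnt_1. (((cnt_1 ≠ -6 ∨ pos > cnt_1 - 4) → (cnt ≤ cnt_1 + k - 19 ∧ 2*cnt_1 ≠ c - 13)) ∧ ((¬(cnt_1 ≠ -6 ∨ pos > cnt_1 - 4)) → 2*cnt_1 ≠ c - 13))))
Answer: WP = ((acc ≠ 13 ∧ acc + 3*cnt = 2*c + 4) → (((c + pos ≠ -12 ∨ c < -2) → (c ≤ k + pos ∧ c + 2*pos ≠ -25)) ∧ ((¬(c + pos ≠ -12 ∨ c < -2)) → c + 2*pos ≠ -25))) ∧ ((¬(acc ≠ 13 ∧ acc + 3*cnt = 2*c + 4)) → (∀cnt_1. (((cnt_1 ≠ -6 ∨ pos > cnt_1 - 4) → (cnt ≤ cnt_1 + k - 19 ∧ 2*cnt_1 ≠ c - 13)) ∧ ((¬(cnt_1 ≠ -6 ∨ pos > cnt_1 - 4)) → 2*cnt_1 ≠ c - 13))))


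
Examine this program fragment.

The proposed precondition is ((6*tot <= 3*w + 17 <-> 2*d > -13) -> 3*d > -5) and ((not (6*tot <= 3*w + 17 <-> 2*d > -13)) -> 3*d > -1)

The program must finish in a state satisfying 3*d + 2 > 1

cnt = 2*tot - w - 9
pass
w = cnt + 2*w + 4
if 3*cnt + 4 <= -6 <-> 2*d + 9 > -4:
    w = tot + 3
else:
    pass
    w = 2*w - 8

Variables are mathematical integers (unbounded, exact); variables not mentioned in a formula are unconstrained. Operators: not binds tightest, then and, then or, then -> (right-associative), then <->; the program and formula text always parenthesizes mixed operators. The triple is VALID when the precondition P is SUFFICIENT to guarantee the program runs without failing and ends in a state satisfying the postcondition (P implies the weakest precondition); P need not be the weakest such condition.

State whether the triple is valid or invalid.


Working backward. After the program, the postcondition 3*d + 2 > 1 must hold; in canonical form it is 3*d > -1.
Then branch requires 3*d > -1; else branch requires 3*d > -1.
Before the if: ((3*cnt <= -10 <-> 2*d > -13) -> 3*d > -1) and ((not (3*cnt <= -10 <-> 2*d > -13)) -> 3*d > -1)
Before w := cnt + 2*w + 4: ((3*cnt <= -10 <-> 2*d > -13) -> 3*d > -1) and ((not (3*cnt <= -10 <-> 2*d > -13)) -> 3*d > -1)
Before skip: ((3*cnt <= -10 <-> 2*d > -13) -> 3*d > -1) and ((not (3*cnt <= -10 <-> 2*d > -13)) -> 3*d > -1)
Before cnt := 2*tot - w - 9: ((6*tot <= 3*w + 17 <-> 2*d > -13) -> 3*d > -1) and ((not (6*tot <= 3*w + 17 <-> 2*d > -13)) -> 3*d > -1)
The weakest precondition is ((6*tot <= 3*w + 17 <-> 2*d > -13) -> 3*d > -1) and ((not (6*tot <= 3*w + 17 <-> 2*d > -13)) -> 3*d > -1).
Check whether ((6*tot <= 3*w + 17 <-> 2*d > -13) -> 3*d > -5) and ((not (6*tot <= 3*w + 17 <-> 2*d > -13)) -> 3*d > -1) implies it.
Countermodel: at the initial state d = -1, tot = 0, w = 0, the precondition holds but the weakest precondition fails.
Answer: invalid


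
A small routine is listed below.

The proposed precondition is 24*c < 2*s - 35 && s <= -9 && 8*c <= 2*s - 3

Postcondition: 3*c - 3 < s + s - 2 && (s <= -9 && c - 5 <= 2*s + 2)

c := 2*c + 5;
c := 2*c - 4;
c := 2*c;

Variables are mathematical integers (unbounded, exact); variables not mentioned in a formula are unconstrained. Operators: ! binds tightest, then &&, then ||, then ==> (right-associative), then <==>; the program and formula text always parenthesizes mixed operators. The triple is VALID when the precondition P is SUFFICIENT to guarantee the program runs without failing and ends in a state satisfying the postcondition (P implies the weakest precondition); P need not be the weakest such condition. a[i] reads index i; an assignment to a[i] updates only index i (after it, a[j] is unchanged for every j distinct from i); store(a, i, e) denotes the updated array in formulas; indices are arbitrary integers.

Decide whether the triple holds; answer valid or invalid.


Working backward. After the program, the postcondition 3*c - 3 < s + s - 2 && (s <= -9 && c - 5 <= 2*s + 2) must hold; in canonical form it is 3*c < 2*s + 1 && s <= -9 && c <= 2*s + 7.
Before c := 2*c: 6*c < 2*s + 1 && s <= -9 && 2*c <= 2*s + 7
Before c := 2*c - 4: 12*c < 2*s + 25 && s <= -9 && 4*c <= 2*s + 15
Before c := 2*c + 5: 24*c < 2*s - 35 && s <= -9 && 8*c <= 2*s - 5
The weakest precondition is 24*c < 2*s - 35 && s <= -9 && 8*c <= 2*s - 5.
Check whether 24*c < 2*s - 35 && s <= -9 && 8*c <= 2*s - 3 implies it.
Countermodel: at the initial state c = -3, s = -10, the precondition holds but the weakest precondition fails.
Answer: invalid


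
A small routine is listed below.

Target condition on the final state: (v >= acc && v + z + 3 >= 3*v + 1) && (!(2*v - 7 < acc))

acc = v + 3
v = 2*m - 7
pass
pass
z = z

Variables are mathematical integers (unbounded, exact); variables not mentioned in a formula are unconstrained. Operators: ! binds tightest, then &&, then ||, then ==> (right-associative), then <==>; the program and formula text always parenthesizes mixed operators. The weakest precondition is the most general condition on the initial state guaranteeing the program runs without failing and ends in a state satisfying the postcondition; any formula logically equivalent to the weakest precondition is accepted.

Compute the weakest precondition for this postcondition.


Working backward. After the program, the postcondition (v >= acc && v + z + 3 >= 3*v + 1) && (!(2*v - 7 < acc)) must hold; in canonical form it is v >= acc && z >= 2*v - 2 && (!(2*v < acc + 7)).
Before z := z: v >= acc && z >= 2*v - 2 && (!(2*v < acc + 7))
Before skip: v >= acc && z >= 2*v - 2 && (!(2*v < acc + 7))
Before skip: v >= acc && z >= 2*v - 2 && (!(2*v < acc + 7))
Before v := 2*m - 7: 2*m >= acc + 7 && z >= 4*m - 16 && (!(4*m < acc + 21))
Before acc := v + 3: 2*m >= v + 10 && z >= 4*m - 16 && (!(4*m < v + 24))
Answer: WP = 2*m >= v + 10 && z >= 4*m - 16 && (!(4*m < v + 24))


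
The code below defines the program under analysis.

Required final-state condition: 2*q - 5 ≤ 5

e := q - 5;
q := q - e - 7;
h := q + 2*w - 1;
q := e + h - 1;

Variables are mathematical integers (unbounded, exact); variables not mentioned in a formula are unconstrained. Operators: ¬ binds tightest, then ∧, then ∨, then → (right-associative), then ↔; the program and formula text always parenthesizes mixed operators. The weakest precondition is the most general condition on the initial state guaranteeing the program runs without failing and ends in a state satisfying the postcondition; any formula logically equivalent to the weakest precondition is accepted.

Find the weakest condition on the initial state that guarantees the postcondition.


Working backward. After the program, the postcondition 2*q - 5 ≤ 5 must hold; in canonical form it is 2*q ≤ 10.
Before q := e + h - 1: 2*e + 2*h ≤ 12
Before h := q + 2*w - 1: 2*e + 2*q + 4*w ≤ 14
Before q := q - e - 7: 2*q + 4*w ≤ 28
Before e := q - 5: 2*q + 4*w ≤ 28
Answer: WP = 2*q + 4*w ≤ 28


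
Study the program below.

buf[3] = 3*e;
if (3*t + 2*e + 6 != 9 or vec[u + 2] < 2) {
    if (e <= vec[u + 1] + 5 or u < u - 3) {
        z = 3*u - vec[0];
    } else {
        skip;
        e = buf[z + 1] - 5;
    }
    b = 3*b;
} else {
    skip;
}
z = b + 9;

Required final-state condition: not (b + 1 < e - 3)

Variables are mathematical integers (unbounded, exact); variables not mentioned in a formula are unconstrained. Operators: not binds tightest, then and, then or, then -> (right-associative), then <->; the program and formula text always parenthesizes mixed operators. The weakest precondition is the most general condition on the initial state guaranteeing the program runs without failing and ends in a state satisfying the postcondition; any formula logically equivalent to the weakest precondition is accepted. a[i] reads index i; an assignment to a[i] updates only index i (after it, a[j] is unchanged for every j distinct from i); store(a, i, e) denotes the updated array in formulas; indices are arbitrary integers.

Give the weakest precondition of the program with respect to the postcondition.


Working backward. After the program, the postcondition not (b + 1 < e - 3) must hold; in canonical form it is not (b < e - 4).
Before z := b + 9: not (b < e - 4)
Then branch requires (e <= vec[u + 1] + 5 -> (not (3*b < e - 4))) and ((not (e <= vec[u + 1] + 5)) -> (not (3*b < buf[z + 1] - 9))); else branch requires not (b < e - 4).
Before the if: ((2*e + 3*t != 3 or vec[u + 2] < 2) -> ((e <= vec[u + 1] + 5 -> (not (3*b < e - 4))) and ((not (e <= vec[u + 1] + 5)) -> (not (3*b < buf[z + 1] - 9))))) and ((not (2*e + 3*t != 3 or vec[u + 2] < 2)) -> (not (b < e - 4)))
Before buf[3] := 3*e: ((2*e + 3*t != 3 or vec[u + 2] < 2) -> ((e <= vec[u + 1] + 5 -> (not (3*b < e - 4))) and ((not (e <= vec[u + 1] + 5)) -> (not (3*b < store(buf, 3, 3*e)[z + 1] - 9))))) and ((not (2*e + 3*t != 3 or vec[u + 2] < 2)) -> (not (b < e - 4)))
Answer: WP = ((2*e + 3*t != 3 or vec[u + 2] < 2) -> ((e <= vec[u + 1] + 5 -> (not (3*b < e - 4))) and ((not (e <= vec[u + 1] + 5)) -> (not (3*b < store(buf, 3, 3*e)[z + 1] - 9))))) and ((not (2*e + 3*t != 3 or vec[u + 2] < 2)) -> (not (b < e - 4)))


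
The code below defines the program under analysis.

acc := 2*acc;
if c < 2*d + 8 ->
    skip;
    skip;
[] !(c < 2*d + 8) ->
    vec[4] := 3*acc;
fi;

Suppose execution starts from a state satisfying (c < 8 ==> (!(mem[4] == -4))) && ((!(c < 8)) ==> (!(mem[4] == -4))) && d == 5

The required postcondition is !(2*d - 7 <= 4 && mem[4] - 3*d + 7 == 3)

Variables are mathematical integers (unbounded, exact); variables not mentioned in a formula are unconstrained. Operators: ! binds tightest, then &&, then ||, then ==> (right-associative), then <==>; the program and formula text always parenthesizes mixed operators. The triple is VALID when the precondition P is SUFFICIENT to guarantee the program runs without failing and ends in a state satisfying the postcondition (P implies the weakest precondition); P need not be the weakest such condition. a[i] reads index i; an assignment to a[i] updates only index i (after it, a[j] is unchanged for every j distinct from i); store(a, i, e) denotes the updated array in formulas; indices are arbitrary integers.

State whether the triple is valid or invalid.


Working backward. After the program, the postcondition !(2*d - 7 <= 4 && mem[4] - 3*d + 7 == 3) must hold; in canonical form it is !(2*d <= 11 && mem[4] == 3*d - 4).
Then branch requires !(2*d <= 11 && mem[4] == 3*d - 4); else branch requires !(2*d <= 11 && mem[4] == 3*d - 4).
Before the if: (c < 2*d + 8 ==> (!(2*d <= 11 && mem[4] == 3*d - 4))) && ((!(c < 2*d + 8)) ==> (!(2*d <= 11 && mem[4] == 3*d - 4)))
Before acc := 2*acc: (c < 2*d + 8 ==> (!(2*d <= 11 && mem[4] == 3*d - 4))) && ((!(c < 2*d + 8)) ==> (!(2*d <= 11 && mem[4] == 3*d - 4)))
The weakest precondition is (c < 2*d + 8 ==> (!(2*d <= 11 && mem[4] == 3*d - 4))) && ((!(c < 2*d + 8)) ==> (!(2*d <= 11 && mem[4] == 3*d - 4))).
Check whether (c < 8 ==> (!(mem[4] == -4))) && ((!(c < 8)) ==> (!(mem[4] == -4))) && d == 5 implies it.
Countermodel: at the initial state c = 0, d = 5, mem = {[4] = 11, elsewhere 11}, the precondition holds but the weakest precondition fails.
Answer: invalid


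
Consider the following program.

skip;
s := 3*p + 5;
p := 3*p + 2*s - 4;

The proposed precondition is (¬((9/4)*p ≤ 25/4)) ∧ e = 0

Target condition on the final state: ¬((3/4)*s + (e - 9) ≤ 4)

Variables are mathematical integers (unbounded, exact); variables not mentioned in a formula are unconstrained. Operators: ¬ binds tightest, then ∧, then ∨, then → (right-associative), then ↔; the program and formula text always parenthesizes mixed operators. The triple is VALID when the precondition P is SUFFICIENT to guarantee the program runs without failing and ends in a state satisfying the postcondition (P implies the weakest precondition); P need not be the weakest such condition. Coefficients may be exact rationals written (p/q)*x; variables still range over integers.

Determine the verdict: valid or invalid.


Working backward. After the program, the postcondition ¬((3/4)*s + (e - 9) ≤ 4) must hold; in canonical form it is ¬(e + (3/4)*s ≤ 13).
Before p := 3*p + 2*s - 4: ¬(e + (3/4)*s ≤ 13)
Before s := 3*p + 5: ¬(e + (9/4)*p ≤ 37/4)
Before skip: ¬(e + (9/4)*p ≤ 37/4)
The weakest precondition is ¬(e + (9/4)*p ≤ 37/4).
Check whether (¬((9/4)*p ≤ 25/4)) ∧ e = 0 implies it.
Countermodel: at the initial state e = 0, p = 3, the precondition holds but the weakest precondition fails.
Answer: invalid


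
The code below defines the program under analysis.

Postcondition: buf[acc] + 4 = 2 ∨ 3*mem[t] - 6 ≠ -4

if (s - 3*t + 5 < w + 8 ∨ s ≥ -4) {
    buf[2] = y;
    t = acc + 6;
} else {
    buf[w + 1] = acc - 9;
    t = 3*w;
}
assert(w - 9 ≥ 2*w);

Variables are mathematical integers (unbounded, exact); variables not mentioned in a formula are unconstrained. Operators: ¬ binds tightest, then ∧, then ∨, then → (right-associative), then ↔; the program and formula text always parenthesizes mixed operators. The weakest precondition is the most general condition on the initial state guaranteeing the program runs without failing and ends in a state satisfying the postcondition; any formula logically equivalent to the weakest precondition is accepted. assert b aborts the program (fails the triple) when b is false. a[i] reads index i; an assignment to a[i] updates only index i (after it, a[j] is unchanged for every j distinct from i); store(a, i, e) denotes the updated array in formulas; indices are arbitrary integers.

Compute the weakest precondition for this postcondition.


Working backward. After the program, the postcondition buf[acc] + 4 = 2 ∨ 3*mem[t] - 6 ≠ -4 must hold; in canonical form it is buf[acc] = -2 ∨ 3*mem[t] ≠ 2.
Before assert w - 9 ≥ 2*w: w ≤ -9 ∧ (buf[acc] = -2 ∨ 3*mem[t] ≠ 2)
Then branch requires w ≤ -9 ∧ (store(buf, 2, y)[acc] = -2 ∨ 3*mem[acc + 6] ≠ 2); else branch requires w ≤ -9 ∧ (store(buf, w + 1, acc - 9)[acc] = -2 ∨ 3*mem[3*w] ≠ 2).
Before the if: ((s < 3*t + w + 3 ∨ s ≥ -4) → (w ≤ -9 ∧ (store(buf, 2, y)[acc] = -2 ∨ 3*mem[acc + 6] ≠ 2))) ∧ ((¬(s < 3*t + w + 3 ∨ s ≥ -4)) → (w ≤ -9 ∧ (store(buf, w + 1, acc - 9)[acc] = -2 ∨ 3*mem[3*w] ≠ 2)))
Answer: WP = ((s < 3*t + w + 3 ∨ s ≥ -4) → (w ≤ -9 ∧ (store(buf, 2, y)[acc] = -2 ∨ 3*mem[acc + 6] ≠ 2))) ∧ ((¬(s < 3*t + w + 3 ∨ s ≥ -4)) → (w ≤ -9 ∧ (store(buf, w + 1, acc - 9)[acc] = -2 ∨ 3*mem[3*w] ≠ 2)))


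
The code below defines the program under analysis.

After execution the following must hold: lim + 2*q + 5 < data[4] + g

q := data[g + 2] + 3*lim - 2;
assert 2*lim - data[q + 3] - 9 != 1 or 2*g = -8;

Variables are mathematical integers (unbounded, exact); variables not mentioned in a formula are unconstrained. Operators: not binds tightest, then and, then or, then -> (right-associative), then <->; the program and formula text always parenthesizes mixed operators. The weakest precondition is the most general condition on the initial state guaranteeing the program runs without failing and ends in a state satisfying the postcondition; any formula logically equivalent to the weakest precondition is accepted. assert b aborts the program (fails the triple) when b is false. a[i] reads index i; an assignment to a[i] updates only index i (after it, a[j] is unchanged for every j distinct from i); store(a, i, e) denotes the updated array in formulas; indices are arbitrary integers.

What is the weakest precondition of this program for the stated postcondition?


Working backward. After the program, the postcondition lim + 2*q + 5 < data[4] + g must hold; in canonical form it is lim + 2*q < data[4] + g - 5.
Before assert 2*lim - data[q + 3] - 9 != 1 or 2*g = -8: (2*lim != data[q + 3] + 10 or 2*g = -8) and lim + 2*q < data[4] + g - 5
Before q := data[g + 2] + 3*lim - 2: (2*lim != data[data[g + 2] + 3*lim + 1] + 10 or 2*g = -8) and 2*data[g + 2] + 7*lim < data[4] + g - 1
Answer: WP = (2*lim != data[data[g + 2] + 3*lim + 1] + 10 or 2*g = -8) and 2*data[g + 2] + 7*lim < data[4] + g - 1


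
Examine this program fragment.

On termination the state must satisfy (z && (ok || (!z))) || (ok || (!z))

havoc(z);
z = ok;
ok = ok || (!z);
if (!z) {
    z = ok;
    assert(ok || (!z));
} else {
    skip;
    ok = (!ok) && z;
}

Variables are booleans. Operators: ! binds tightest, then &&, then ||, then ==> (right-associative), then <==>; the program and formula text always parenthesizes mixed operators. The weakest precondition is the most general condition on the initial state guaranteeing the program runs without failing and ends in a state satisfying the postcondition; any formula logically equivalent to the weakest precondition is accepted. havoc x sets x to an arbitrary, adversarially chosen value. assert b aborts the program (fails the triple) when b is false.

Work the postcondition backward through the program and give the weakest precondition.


Working backward. After the program, the postcondition (z && (ok || (!z))) || (ok || (!z)) must hold; in canonical form it is (z && (ok || (!z))) || ok || (!z).
Then branch requires true; else branch requires (z && (((!ok) && z) || (!z))) || ((!ok) && z) || (!z).
Before the if: z ==> ((z && (((!ok) && z) || (!z))) || ((!ok) && z) || (!z))
Before ok := ok || (!z): z ==> ((z && (((!(ok || (!z))) && z) || (!z))) || ((!(ok || (!z))) && z) || (!z))
Before z := ok: ok ==> (!ok)
Before havoc z: ok ==> (!ok)
Answer: WP = ok ==> (!ok)


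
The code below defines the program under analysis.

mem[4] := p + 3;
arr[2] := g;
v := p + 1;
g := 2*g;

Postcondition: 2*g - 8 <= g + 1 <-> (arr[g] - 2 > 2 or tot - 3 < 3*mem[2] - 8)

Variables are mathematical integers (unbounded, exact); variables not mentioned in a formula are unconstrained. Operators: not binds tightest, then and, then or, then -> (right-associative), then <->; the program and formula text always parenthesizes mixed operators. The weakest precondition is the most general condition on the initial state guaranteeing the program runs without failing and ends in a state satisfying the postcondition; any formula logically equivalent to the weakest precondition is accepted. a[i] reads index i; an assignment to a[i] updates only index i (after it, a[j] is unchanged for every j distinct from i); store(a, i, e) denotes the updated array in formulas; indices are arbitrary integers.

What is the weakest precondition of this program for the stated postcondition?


Working backward. After the program, the postcondition 2*g - 8 <= g + 1 <-> (arr[g] - 2 > 2 or tot - 3 < 3*mem[2] - 8) must hold; in canonical form it is g <= 9 <-> (arr[g] > 4 or tot < 3*mem[2] - 5).
Before g := 2*g: 2*g <= 9 <-> (arr[2*g] > 4 or tot < 3*mem[2] - 5)
Before v := p + 1: 2*g <= 9 <-> (arr[2*g] > 4 or tot < 3*mem[2] - 5)
Before arr[2] := g: 2*g <= 9 <-> (store(arr, 2, g)[2*g] > 4 or tot < 3*mem[2] - 5)
Before mem[4] := p + 3: 2*g <= 9 <-> (store(arr, 2, g)[2*g] > 4 or tot < 3*mem[2] - 5)
Answer: WP = 2*g <= 9 <-> (store(arr, 2, g)[2*g] > 4 or tot < 3*mem[2] - 5)


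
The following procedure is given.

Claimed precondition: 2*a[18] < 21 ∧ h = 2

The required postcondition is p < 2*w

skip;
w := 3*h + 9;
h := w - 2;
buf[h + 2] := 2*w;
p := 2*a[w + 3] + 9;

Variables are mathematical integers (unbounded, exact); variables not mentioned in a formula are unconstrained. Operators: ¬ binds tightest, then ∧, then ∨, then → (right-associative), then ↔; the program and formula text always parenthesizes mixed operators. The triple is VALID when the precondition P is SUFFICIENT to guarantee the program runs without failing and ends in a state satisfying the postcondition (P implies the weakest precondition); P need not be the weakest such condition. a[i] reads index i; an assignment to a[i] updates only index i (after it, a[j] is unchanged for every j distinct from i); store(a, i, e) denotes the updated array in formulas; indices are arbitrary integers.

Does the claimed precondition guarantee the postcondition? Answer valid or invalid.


Working backward. After the program, p < 2*w must hold.
Before p := 2*a[w + 3] + 9: 2*a[w + 3] < 2*w - 9
Before buf[h + 2] := 2*w: 2*a[w + 3] < 2*w - 9
Before h := w - 2: 2*a[w + 3] < 2*w - 9
Before w := 3*h + 9: 2*a[3*h + 12] < 6*h + 9
Before skip: 2*a[3*h + 12] < 6*h + 9
The weakest precondition is 2*a[3*h + 12] < 6*h + 9.
Check whether 2*a[18] < 21 ∧ h = 2 implies it.
Every state satisfying the precondition satisfies the weakest precondition: the implication holds.
Answer: valid


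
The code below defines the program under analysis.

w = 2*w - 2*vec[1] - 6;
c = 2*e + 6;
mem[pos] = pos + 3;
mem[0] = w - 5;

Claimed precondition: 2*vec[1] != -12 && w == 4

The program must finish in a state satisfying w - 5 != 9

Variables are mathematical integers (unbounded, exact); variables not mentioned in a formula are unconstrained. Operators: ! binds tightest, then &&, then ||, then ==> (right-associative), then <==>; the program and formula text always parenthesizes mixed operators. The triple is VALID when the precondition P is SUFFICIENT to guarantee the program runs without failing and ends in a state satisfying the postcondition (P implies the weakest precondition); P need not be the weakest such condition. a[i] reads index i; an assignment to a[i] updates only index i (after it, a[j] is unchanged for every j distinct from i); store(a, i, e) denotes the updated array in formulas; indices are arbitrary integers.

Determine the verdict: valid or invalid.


Working backward. After the program, the postcondition w - 5 != 9 must hold; in canonical form it is w != 14.
Before mem[0] := w - 5: w != 14
Before mem[pos] := pos + 3: w != 14
Before c := 2*e + 6: w != 14
Before w := 2*w - 2*vec[1] - 6: 2*w != 2*vec[1] + 20
The weakest precondition is 2*w != 2*vec[1] + 20.
Check whether 2*vec[1] != -12 && w == 4 implies it.
Every state satisfying the precondition satisfies the weakest precondition: the implication holds.
Answer: valid


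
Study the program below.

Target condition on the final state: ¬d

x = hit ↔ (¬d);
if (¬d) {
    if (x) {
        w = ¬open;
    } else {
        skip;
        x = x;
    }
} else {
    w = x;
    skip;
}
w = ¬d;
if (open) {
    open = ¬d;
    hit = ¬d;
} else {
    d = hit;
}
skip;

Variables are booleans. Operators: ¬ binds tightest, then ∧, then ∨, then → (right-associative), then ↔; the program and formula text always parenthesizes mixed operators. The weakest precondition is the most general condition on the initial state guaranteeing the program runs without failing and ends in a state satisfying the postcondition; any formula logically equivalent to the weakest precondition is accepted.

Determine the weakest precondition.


Working backward. After the program, ¬d must hold.
Before skip: ¬d
Then branch requires ¬d; else branch requires ¬hit.
Before the if: (open → (¬d)) ∧ ((¬open) → (¬hit))
Before w := ¬d: (open → (¬d)) ∧ ((¬open) → (¬hit))
Then branch requires (x → ((open → (¬d)) ∧ ((¬open) → (¬hit)))) ∧ ((¬x) → ((open → (¬d)) ∧ ((¬open) → (¬hit)))); else branch requires (open → (¬d)) ∧ ((¬open) → (¬hit)).
Before the if: ((¬d) → ((x → ((open → (¬d)) ∧ ((¬open) → (¬hit)))) ∧ ((¬x) → ((open → (¬d)) ∧ ((¬open) → (¬hit)))))) ∧ (d → ((open → (¬d)) ∧ ((¬open) → (¬hit))))
Before x := hit ↔ (¬d): ((¬d) → (((hit ↔ (¬d)) → ((open → (¬d)) ∧ ((¬open) → (¬hit)))) ∧ ((¬(hit ↔ (¬d))) → ((open → (¬d)) ∧ ((¬open) → (¬hit)))))) ∧ (d → ((open → (¬d)) ∧ ((¬open) → (¬hit))))
Answer: WP = ((¬d) → (((hit ↔ (¬d)) → ((open → (¬d)) ∧ ((¬open) → (¬hit)))) ∧ ((¬(hit ↔ (¬d))) → ((open → (¬d)) ∧ ((¬open) → (¬hit)))))) ∧ (d → ((open → (¬d)) ∧ ((¬open) → (¬hit))))


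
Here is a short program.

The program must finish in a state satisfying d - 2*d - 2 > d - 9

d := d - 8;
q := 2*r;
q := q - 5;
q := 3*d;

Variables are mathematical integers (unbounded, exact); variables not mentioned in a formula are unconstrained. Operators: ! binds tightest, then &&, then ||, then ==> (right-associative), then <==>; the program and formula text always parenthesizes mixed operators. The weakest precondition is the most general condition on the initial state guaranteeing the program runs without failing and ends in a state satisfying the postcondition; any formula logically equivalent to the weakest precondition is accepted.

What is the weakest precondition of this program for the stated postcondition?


Working backward. After the program, the postcondition d - 2*d - 2 > d - 9 must hold; in canonical form it is 2*d < 7.
Before q := 3*d: 2*d < 7
Before q := q - 5: 2*d < 7
Before q := 2*r: 2*d < 7
Before d := d - 8: 2*d < 23
Answer: WP = 2*d < 23


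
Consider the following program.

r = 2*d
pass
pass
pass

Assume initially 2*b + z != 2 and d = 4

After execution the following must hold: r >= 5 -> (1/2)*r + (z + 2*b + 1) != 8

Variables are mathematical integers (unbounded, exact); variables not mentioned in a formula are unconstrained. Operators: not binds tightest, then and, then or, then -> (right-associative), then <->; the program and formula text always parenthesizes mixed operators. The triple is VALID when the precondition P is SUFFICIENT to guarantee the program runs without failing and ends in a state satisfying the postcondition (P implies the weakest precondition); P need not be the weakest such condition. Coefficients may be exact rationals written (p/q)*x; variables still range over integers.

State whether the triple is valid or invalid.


Working backward. After the program, the postcondition r >= 5 -> (1/2)*r + (z + 2*b + 1) != 8 must hold; in canonical form it is r >= 5 -> 2*b + (1/2)*r + z != 7.
Before skip: r >= 5 -> 2*b + (1/2)*r + z != 7
Before skip: r >= 5 -> 2*b + (1/2)*r + z != 7
Before skip: r >= 5 -> 2*b + (1/2)*r + z != 7
Before r := 2*d: 2*d >= 5 -> 2*b + d + z != 7
The weakest precondition is 2*d >= 5 -> 2*b + d + z != 7.
Check whether 2*b + z != 2 and d = 4 implies it.
Countermodel: at the initial state b = 0, d = 4, z = 3, the precondition holds but the weakest precondition fails.
Answer: invalid


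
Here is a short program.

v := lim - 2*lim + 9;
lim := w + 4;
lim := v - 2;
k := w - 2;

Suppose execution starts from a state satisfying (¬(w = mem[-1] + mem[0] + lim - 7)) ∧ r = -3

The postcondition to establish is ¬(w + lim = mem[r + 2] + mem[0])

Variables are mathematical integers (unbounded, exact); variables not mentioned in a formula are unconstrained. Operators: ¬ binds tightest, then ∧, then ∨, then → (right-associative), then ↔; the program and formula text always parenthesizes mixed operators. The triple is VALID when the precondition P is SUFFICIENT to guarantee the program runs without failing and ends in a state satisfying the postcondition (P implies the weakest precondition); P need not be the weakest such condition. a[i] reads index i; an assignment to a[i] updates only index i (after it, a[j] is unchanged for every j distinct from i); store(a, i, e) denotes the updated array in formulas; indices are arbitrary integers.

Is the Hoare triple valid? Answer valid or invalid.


Working backward. After the program, the postcondition ¬(w + lim = mem[r + 2] + mem[0]) must hold; in canonical form it is ¬(lim + w = mem[r + 2] + mem[0]).
Before k := w - 2: ¬(lim + w = mem[r + 2] + mem[0])
Before lim := v - 2: ¬(v + w = mem[r + 2] + mem[0] + 2)
Before lim := w + 4: ¬(v + w = mem[r + 2] + mem[0] + 2)
Before v := lim - 2*lim + 9: ¬(w = mem[r + 2] + mem[0] + lim - 7)
The weakest precondition is ¬(w = mem[r + 2] + mem[0] + lim - 7).
Check whether (¬(w = mem[-1] + mem[0] + lim - 7)) ∧ r = -3 implies it.
Every state satisfying the precondition satisfies the weakest precondition: the implication holds.
Answer: valid


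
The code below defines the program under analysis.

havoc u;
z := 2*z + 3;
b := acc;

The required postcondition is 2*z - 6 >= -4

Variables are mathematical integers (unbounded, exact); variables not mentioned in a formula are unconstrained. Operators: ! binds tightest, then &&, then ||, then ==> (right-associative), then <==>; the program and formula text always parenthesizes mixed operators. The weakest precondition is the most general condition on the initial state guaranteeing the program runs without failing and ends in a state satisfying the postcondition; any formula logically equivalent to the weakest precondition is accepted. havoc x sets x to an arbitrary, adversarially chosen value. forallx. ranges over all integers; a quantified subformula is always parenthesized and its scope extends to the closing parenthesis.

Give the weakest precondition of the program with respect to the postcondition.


Working backward. After the program, the postcondition 2*z - 6 >= -4 must hold; in canonical form it is 2*z >= 2.
Before b := acc: 2*z >= 2
Before z := 2*z + 3: 4*z >= -4
Before havoc u: 4*z >= -4
Answer: WP = 4*z >= -4


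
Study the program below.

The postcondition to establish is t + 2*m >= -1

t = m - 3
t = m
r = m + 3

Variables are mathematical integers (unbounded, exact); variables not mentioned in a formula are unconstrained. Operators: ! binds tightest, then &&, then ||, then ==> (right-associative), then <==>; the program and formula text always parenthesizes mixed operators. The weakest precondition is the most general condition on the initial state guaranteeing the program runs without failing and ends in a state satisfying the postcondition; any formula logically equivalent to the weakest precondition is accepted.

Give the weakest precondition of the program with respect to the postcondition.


Working backward. After the program, the postcondition t + 2*m >= -1 must hold; in canonical form it is 2*m + t >= -1.
Before r := m + 3: 2*m + t >= -1
Before t := m: 3*m >= -1
Before t := m - 3: 3*m >= -1
Answer: WP = 3*m >= -1


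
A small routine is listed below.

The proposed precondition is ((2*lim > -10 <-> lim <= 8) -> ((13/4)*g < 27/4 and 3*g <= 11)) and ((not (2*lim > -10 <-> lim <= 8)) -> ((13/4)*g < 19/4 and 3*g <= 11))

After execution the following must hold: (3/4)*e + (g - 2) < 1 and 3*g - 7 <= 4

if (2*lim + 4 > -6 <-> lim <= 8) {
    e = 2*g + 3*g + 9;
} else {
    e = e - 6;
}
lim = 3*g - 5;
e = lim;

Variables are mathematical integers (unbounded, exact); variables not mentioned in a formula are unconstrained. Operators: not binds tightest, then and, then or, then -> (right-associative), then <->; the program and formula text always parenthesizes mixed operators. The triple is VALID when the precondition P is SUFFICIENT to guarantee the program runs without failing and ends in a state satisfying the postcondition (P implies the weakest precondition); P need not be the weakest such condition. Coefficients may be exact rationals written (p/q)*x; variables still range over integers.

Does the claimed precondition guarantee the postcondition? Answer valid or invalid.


Working backward. After the program, the postcondition (3/4)*e + (g - 2) < 1 and 3*g - 7 <= 4 must hold; in canonical form it is (3/4)*e + g < 3 and 3*g <= 11.
Before e := lim: g + (3/4)*lim < 3 and 3*g <= 11
Before lim := 3*g - 5: (13/4)*g < 27/4 and 3*g <= 11
Then branch requires (13/4)*g < 27/4 and 3*g <= 11; else branch requires (13/4)*g < 27/4 and 3*g <= 11.
Before the if: ((2*lim > -10 <-> lim <= 8) -> ((13/4)*g < 27/4 and 3*g <= 11)) and ((not (2*lim > -10 <-> lim <= 8)) -> ((13/4)*g < 27/4 and 3*g <= 11))
The weakest precondition is ((2*lim > -10 <-> lim <= 8) -> ((13/4)*g < 27/4 and 3*g <= 11)) and ((not (2*lim > -10 <-> lim <= 8)) -> ((13/4)*g < 27/4 and 3*g <= 11)).
Check whether ((2*lim > -10 <-> lim <= 8) -> ((13/4)*g < 27/4 and 3*g <= 11)) and ((not (2*lim > -10 <-> lim <= 8)) -> ((13/4)*g < 19/4 and 3*g <= 11)) implies it.
Every state satisfying the precondition satisfies the weakest precondition: the implication holds.
Answer: valid
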